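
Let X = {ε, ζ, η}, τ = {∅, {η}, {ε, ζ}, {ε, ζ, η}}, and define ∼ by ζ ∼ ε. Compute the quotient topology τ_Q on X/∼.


X/∼ = {[ε=ζ], [η]}; |τ_Q| = 4.

Equivalence classes: [ε=ζ], [η].
Quotient map π: X → X/∼ sends ε ↦ [ε=ζ], ζ ↦ [ε=ζ], η ↦ [η].
For each subset V ⊆ X/∼, compute π^{-1}(V) ⊆ X and check whether π^{-1}(V) ∈ τ. V is open in τ_Q iff π^{-1}(V) ∈ τ.
  V = {}: π^{-1}(V) = ∅ ∈ τ ✓.
  V = {[ε=ζ]}: π^{-1}(V) = {ε, ζ} ∈ τ ✓.
  V = {[η]}: π^{-1}(V) = {η} ∈ τ ✓.
  V = {[ε=ζ], [η]}: π^{-1}(V) = {ε, ζ, η} ∈ τ ✓.
Open sets in the quotient: τ_Q = {{}, {[ε=ζ]}, {[η]}, {[ε=ζ], [η]}} (4 elements).


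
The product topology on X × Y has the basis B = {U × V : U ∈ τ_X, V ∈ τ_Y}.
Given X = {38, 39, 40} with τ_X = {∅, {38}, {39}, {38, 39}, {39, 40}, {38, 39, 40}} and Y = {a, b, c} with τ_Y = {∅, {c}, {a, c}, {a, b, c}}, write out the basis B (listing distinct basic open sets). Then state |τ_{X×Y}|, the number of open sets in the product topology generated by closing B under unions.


Basis B = {∅ × ∅, {38} × {c}, {39} × {c}, {38} × {a, c}, {38, 39} × {c}, {39} × {a, c}, {39, 40} × {c}, {38} × {a, b, c}, {38, 39, 40} × {c}, {39} × {a, b, c}, {38, 39} × {a, c}, {39, 40} × {a, c}, {38, 39} × {a, b, c}, {38, 39, 40} × {a, c}, {39, 40} × {a, b, c}, {38, 39, 40} × {a, b, c}}; |τ_{X×Y}| = 40.

Enumerate products U × V with U ∈ τ_X, V ∈ τ_Y (deduplicated):
  ∅ × ∅ = {} (∅)
  {38} × {c} = {(38,c)}
  {39} × {c} = {(39,c)}
  {38} × {a, c} = {(38,a), (38,c)}
  {38, 39} × {c} = {(38,c), (39,c)}
  {39} × {a, c} = {(39,a), (39,c)}
  {39, 40} × {c} = {(39,c), (40,c)}
  {38} × {a, b, c} = {(38,a), (38,b), (38,c)}
  {38, 39, 40} × {c} = {(38,c), (39,c), (40,c)}
  {39} × {a, b, c} = {(39,a), (39,b), (39,c)}
  {38, 39} × {a, c} = {(38,a), (38,c), (39,a), (39,c)}
  {39, 40} × {a, c} = {(39,a), (39,c), (40,a), (40,c)}
  {38, 39} × {a, b, c} = {(38,a), (38,b), (38,c), (39,a), (39,b), (39,c)}
  {38, 39, 40} × {a, c} = {(38,a), (38,c), (39,a), (39,c), (40,a), (40,c)}
  {39, 40} × {a, b, c} = {(39,a), (39,b), (39,c), (40,a), (40,b), (40,c)}
  {38, 39, 40} × {a, b, c} = {(38,a), (38,b), (38,c), (39,a), (39,b), (39,c), (40,a), (40,b), (40,c)}
These 16 distinct sets form the basis B.
Close under arbitrary unions to get τ_{X×Y}; counting gives |τ_{X×Y}| = 40.


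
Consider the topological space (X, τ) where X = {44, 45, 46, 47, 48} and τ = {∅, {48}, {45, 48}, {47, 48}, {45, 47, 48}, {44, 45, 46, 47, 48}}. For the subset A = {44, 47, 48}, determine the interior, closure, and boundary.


int(A) = {47, 48}, cl(A) = {44, 45, 46, 47, 48}, ∂A = {44, 45, 46}.

Closed sets in (X, τ) are complements of opens:
  closed(X, τ) = {∅, {44, 46}, {44, 45, 46}, {44, 46, 47}, {44, 45, 46, 47}, {44, 45, 46, 47, 48}}.
int(A) = ⋃ {U ∈ τ : U ⊆ A}. Opens contained in A: ∅, {48}, {47, 48}.
Taking the union of these: int(A) = {47, 48}.
cl(A) = ⋂ {C closed : A ⊆ C}. Closed sets containing A: {44, 45, 46, 47, 48}.
Intersecting these: cl(A) = {44, 45, 46, 47, 48}.
∂A = cl(A) ∖ int(A) = {44, 45, 46, 47, 48} ∖ {47, 48} = {44, 45, 46}.


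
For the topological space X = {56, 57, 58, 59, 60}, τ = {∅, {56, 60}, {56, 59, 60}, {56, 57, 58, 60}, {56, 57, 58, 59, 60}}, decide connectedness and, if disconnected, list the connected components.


(X, τ) is connected.

Find clopen sets (U ∈ τ with X ∖ U ∈ τ):
  U = ∅, X ∖ U = {56, 57, 58, 59, 60} — both open, so U is clopen.
  U = {56, 57, 58, 59, 60}, X ∖ U = ∅ — both open, so U is clopen.
Only trivial clopens (∅ and X) exist, so (X, τ) is connected.
Compute connected components by grouping points that agree on all clopens:
  component: {56, 57, 58, 59, 60}


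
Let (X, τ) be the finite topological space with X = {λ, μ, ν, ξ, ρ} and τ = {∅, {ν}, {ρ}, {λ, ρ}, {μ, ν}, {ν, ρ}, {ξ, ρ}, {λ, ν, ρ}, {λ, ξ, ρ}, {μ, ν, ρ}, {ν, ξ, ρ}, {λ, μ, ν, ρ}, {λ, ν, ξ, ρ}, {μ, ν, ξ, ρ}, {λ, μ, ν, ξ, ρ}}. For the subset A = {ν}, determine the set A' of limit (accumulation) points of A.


A' = {μ}

For each x ∈ X, list the open sets U ∈ τ with x ∈ U, then check whether U ∩ (A ∖ {x}) ≠ ∅ for every such U.
  x = λ: open {λ, ρ} ∋ x has {λ, ρ} ∩ (A ∖ {λ}) = ∅, so x is NOT a limit point.
  x = μ: opens ∋ x are {μ, ν}, {μ, ν, ρ}, {λ, μ, ν, ρ}, {μ, ν, ξ, ρ}, {λ, μ, ν, ξ, ρ}; each meets A ∖ {μ}, so x IS a limit point.
  x = ν: open {ν} ∋ x has {ν} ∩ (A ∖ {ν}) = ∅, so x is NOT a limit point.
  x = ξ: open {ξ, ρ} ∋ x has {ξ, ρ} ∩ (A ∖ {ξ}) = ∅, so x is NOT a limit point.
  x = ρ: open {ρ} ∋ x has {ρ} ∩ (A ∖ {ρ}) = ∅, so x is NOT a limit point.
Collecting: A' = {μ}.


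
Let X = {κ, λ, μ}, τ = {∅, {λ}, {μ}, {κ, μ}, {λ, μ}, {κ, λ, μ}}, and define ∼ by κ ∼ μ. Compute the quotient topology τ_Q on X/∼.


X/∼ = {[κ=μ], [λ]}; |τ_Q| = 4.

Equivalence classes: [κ=μ], [λ].
Quotient map π: X → X/∼ sends κ ↦ [κ=μ], λ ↦ [λ], μ ↦ [κ=μ].
For each subset V ⊆ X/∼, compute π^{-1}(V) ⊆ X and check whether π^{-1}(V) ∈ τ. V is open in τ_Q iff π^{-1}(V) ∈ τ.
  V = {}: π^{-1}(V) = ∅ ∈ τ ✓.
  V = {[κ=μ]}: π^{-1}(V) = {κ, μ} ∈ τ ✓.
  V = {[λ]}: π^{-1}(V) = {λ} ∈ τ ✓.
  V = {[κ=μ], [λ]}: π^{-1}(V) = {κ, λ, μ} ∈ τ ✓.
Open sets in the quotient: τ_Q = {{}, {[κ=μ]}, {[λ]}, {[κ=μ], [λ]}} (4 elements).


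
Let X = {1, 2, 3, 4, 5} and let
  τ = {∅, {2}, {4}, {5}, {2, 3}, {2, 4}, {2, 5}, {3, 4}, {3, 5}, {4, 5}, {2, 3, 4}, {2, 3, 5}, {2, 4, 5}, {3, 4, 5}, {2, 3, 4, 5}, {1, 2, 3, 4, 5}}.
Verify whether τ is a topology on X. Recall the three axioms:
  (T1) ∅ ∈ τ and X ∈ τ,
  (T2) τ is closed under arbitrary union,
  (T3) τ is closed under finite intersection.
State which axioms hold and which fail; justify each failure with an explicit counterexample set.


τ is NOT a topology on X.

Axiom (T1): ∅ ∈ τ? Yes; X ∈ τ? Yes.
Axiom (T2/T3): check pairwise unions and intersections of members of τ.
Counterexample for (T3): {2, 3} ∩ {3, 4} = {3} ∉ τ. Therefore τ is NOT a topology.


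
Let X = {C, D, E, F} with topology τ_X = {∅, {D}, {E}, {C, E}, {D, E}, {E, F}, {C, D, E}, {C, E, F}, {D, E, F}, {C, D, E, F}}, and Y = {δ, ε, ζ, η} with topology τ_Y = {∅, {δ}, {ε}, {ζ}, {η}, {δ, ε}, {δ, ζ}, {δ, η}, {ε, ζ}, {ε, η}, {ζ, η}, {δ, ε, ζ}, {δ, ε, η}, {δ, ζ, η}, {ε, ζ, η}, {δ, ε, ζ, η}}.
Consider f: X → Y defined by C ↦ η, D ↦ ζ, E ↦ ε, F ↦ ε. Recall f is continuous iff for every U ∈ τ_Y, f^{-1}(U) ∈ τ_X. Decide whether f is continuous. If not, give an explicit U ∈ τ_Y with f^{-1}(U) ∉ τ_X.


f is NOT continuous.

Compute f^{-1}(U) for each U ∈ τ_Y:
  U = ∅: f^{-1}(U) = ∅ ∈ τ_X ✓.
  U = {δ}: f^{-1}(U) = ∅ ∈ τ_X ✓.
  U = {ε}: f^{-1}(U) = {E, F} ∈ τ_X ✓.
  U = {ζ}: f^{-1}(U) = {D} ∈ τ_X ✓.
  U = {η}: f^{-1}(U) = {C} ∉ τ_X ✗.
  U = {δ, ε}: f^{-1}(U) = {E, F} ∈ τ_X ✓.
  U = {δ, ζ}: f^{-1}(U) = {D} ∈ τ_X ✓.
  U = {δ, η}: f^{-1}(U) = {C} ∉ τ_X ✗.
  U = {ε, ζ}: f^{-1}(U) = {D, E, F} ∈ τ_X ✓.
  U = {ε, η}: f^{-1}(U) = {C, E, F} ∈ τ_X ✓.
  U = {ζ, η}: f^{-1}(U) = {C, D} ∉ τ_X ✗.
  U = {δ, ε, ζ}: f^{-1}(U) = {D, E, F} ∈ τ_X ✓.
  U = {δ, ε, η}: f^{-1}(U) = {C, E, F} ∈ τ_X ✓.
  U = {δ, ζ, η}: f^{-1}(U) = {C, D} ∉ τ_X ✗.
  U = {ε, ζ, η}: f^{-1}(U) = {C, D, E, F} ∈ τ_X ✓.
  U = {δ, ε, ζ, η}: f^{-1}(U) = {C, D, E, F} ∈ τ_X ✓.
Found U = {η} with f^{-1}(U) = {C} not in τ_X. Therefore f is NOT continuous.


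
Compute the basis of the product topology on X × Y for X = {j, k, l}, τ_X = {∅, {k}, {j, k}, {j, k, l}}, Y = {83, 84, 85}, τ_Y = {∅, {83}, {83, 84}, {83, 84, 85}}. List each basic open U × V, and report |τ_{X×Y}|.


Basis B = {∅ × ∅, {k} × {83}, {j, k} × {83}, {k} × {83, 84}, {j, k, l} × {83}, {k} × {83, 84, 85}, {j, k} × {83, 84}, {j, k} × {83, 84, 85}, {j, k, l} × {83, 84}, {j, k, l} × {83, 84, 85}}; |τ_{X×Y}| = 20.

Enumerate products U × V with U ∈ τ_X, V ∈ τ_Y (deduplicated):
  ∅ × ∅ = {} (∅)
  {k} × {83} = {(k,83)}
  {j, k} × {83} = {(j,83), (k,83)}
  {k} × {83, 84} = {(k,83), (k,84)}
  {j, k, l} × {83} = {(j,83), (k,83), (l,83)}
  {k} × {83, 84, 85} = {(k,83), (k,84), (k,85)}
  {j, k} × {83, 84} = {(j,83), (j,84), (k,83), (k,84)}
  {j, k} × {83, 84, 85} = {(j,83), (j,84), (j,85), (k,83), (k,84), (k,85)}
  {j, k, l} × {83, 84} = {(j,83), (j,84), (k,83), (k,84), (l,83), (l,84)}
  {j, k, l} × {83, 84, 85} = {(j,83), (j,84), (j,85), (k,83), (k,84), (k,85), (l,83), (l,84), (l,85)}
These 10 distinct sets form the basis B.
Close under arbitrary unions to get τ_{X×Y}; counting gives |τ_{X×Y}| = 20.


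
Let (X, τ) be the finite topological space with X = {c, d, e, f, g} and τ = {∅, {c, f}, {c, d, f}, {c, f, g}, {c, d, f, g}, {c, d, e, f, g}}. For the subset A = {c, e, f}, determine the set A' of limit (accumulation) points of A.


A' = {c, d, e, f, g}

For each x ∈ X, list the open sets U ∈ τ with x ∈ U, then check whether U ∩ (A ∖ {x}) ≠ ∅ for every such U.
  x = c: opens ∋ x are {c, f}, {c, d, f}, {c, f, g}, {c, d, f, g}, {c, d, e, f, g}; each meets A ∖ {c}, so x IS a limit point.
  x = d: opens ∋ x are {c, d, f}, {c, d, f, g}, {c, d, e, f, g}; each meets A ∖ {d}, so x IS a limit point.
  x = e: opens ∋ x are {c, d, e, f, g}; each meets A ∖ {e}, so x IS a limit point.
  x = f: opens ∋ x are {c, f}, {c, d, f}, {c, f, g}, {c, d, f, g}, {c, d, e, f, g}; each meets A ∖ {f}, so x IS a limit point.
  x = g: opens ∋ x are {c, f, g}, {c, d, f, g}, {c, d, e, f, g}; each meets A ∖ {g}, so x IS a limit point.
Collecting: A' = {c, d, e, f, g}.


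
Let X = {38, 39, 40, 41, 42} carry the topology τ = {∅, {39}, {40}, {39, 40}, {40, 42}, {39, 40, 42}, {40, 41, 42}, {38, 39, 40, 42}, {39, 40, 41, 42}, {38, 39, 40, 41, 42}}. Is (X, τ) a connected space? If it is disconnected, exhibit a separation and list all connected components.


(X, τ) is connected.

Find clopen sets (U ∈ τ with X ∖ U ∈ τ):
  U = ∅, X ∖ U = {38, 39, 40, 41, 42} — both open, so U is clopen.
  U = {38, 39, 40, 41, 42}, X ∖ U = ∅ — both open, so U is clopen.
Only trivial clopens (∅ and X) exist, so (X, τ) is connected.
Compute connected components by grouping points that agree on all clopens:
  component: {38, 39, 40, 41, 42}


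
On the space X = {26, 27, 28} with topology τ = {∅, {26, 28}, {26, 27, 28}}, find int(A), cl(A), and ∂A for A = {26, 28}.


int(A) = {26, 28}, cl(A) = {26, 27, 28}, ∂A = {27}.

Closed sets in (X, τ) are complements of opens:
  closed(X, τ) = {∅, {27}, {26, 27, 28}}.
int(A) = ⋃ {U ∈ τ : U ⊆ A}. Opens contained in A: ∅, {26, 28}.
Taking the union of these: int(A) = {26, 28}.
cl(A) = ⋂ {C closed : A ⊆ C}. Closed sets containing A: {26, 27, 28}.
Intersecting these: cl(A) = {26, 27, 28}.
∂A = cl(A) ∖ int(A) = {26, 27, 28} ∖ {26, 28} = {27}.


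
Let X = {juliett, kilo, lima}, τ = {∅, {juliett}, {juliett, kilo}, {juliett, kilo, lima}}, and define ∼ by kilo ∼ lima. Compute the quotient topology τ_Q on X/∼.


X/∼ = {[juliett], [kilo=lima]}; |τ_Q| = 3.

Equivalence classes: [juliett], [kilo=lima].
Quotient map π: X → X/∼ sends juliett ↦ [juliett], kilo ↦ [kilo=lima], lima ↦ [kilo=lima].
For each subset V ⊆ X/∼, compute π^{-1}(V) ⊆ X and check whether π^{-1}(V) ∈ τ. V is open in τ_Q iff π^{-1}(V) ∈ τ.
  V = {}: π^{-1}(V) = ∅ ∈ τ ✓.
  V = {[juliett]}: π^{-1}(V) = {juliett} ∈ τ ✓.
  V = {[kilo=lima]}: π^{-1}(V) = {kilo, lima} ∉ τ ✗.
  V = {[juliett], [kilo=lima]}: π^{-1}(V) = {juliett, kilo, lima} ∈ τ ✓.
Open sets in the quotient: τ_Q = {{}, {[juliett]}, {[juliett], [kilo=lima]}} (3 elements).


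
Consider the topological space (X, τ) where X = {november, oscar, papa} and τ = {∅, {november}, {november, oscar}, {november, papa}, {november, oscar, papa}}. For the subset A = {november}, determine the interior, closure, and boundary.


int(A) = {november}, cl(A) = {november, oscar, papa}, ∂A = {oscar, papa}.

Closed sets in (X, τ) are complements of opens:
  closed(X, τ) = {∅, {oscar}, {papa}, {oscar, papa}, {november, oscar, papa}}.
int(A) = ⋃ {U ∈ τ : U ⊆ A}. Opens contained in A: ∅, {november}.
Taking the union of these: int(A) = {november}.
cl(A) = ⋂ {C closed : A ⊆ C}. Closed sets containing A: {november, oscar, papa}.
Intersecting these: cl(A) = {november, oscar, papa}.
∂A = cl(A) ∖ int(A) = {november, oscar, papa} ∖ {november} = {oscar, papa}.


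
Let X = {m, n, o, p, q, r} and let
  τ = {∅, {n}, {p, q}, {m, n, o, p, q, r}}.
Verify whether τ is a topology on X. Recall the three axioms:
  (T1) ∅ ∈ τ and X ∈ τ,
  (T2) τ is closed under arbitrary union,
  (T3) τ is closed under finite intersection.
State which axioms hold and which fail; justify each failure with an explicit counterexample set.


τ is NOT a topology on X.

Axiom (T1): ∅ ∈ τ? Yes; X ∈ τ? Yes.
Axiom (T2/T3): check pairwise unions and intersections of members of τ.
Counterexample for (T2): {n} ∪ {p, q} = {n, p, q} ∉ τ. Therefore τ is NOT a topology.


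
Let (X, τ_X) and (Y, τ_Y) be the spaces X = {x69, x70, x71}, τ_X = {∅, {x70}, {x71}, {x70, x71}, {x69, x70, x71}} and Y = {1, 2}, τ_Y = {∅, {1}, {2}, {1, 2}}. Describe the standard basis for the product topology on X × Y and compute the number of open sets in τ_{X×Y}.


Basis B = {∅ × ∅, {x70} × {1}, {x70} × {2}, {x71} × {1}, {x71} × {2}, {x70} × {1, 2}, {x70, x71} × {1}, {x70, x71} × {2}, {x71} × {1, 2}, {x69, x70, x71} × {1}, {x69, x70, x71} × {2}, {x70, x71} × {1, 2}, {x69, x70, x71} × {1, 2}}; |τ_{X×Y}| = 25.

Enumerate products U × V with U ∈ τ_X, V ∈ τ_Y (deduplicated):
  ∅ × ∅ = {} (∅)
  {x70} × {1} = {(x70,1)}
  {x70} × {2} = {(x70,2)}
  {x71} × {1} = {(x71,1)}
  {x71} × {2} = {(x71,2)}
  {x70} × {1, 2} = {(x70,1), (x70,2)}
  {x70, x71} × {1} = {(x70,1), (x71,1)}
  {x70, x71} × {2} = {(x70,2), (x71,2)}
  {x71} × {1, 2} = {(x71,1), (x71,2)}
  {x69, x70, x71} × {1} = {(x69,1), (x70,1), (x71,1)}
  {x69, x70, x71} × {2} = {(x69,2), (x70,2), (x71,2)}
  {x70, x71} × {1, 2} = {(x70,1), (x70,2), (x71,1), (x71,2)}
  {x69, x70, x71} × {1, 2} = {(x69,1), (x69,2), (x70,1), (x70,2), (x71,1), (x71,2)}
These 13 distinct sets form the basis B.
Close under arbitrary unions to get τ_{X×Y}; counting gives |τ_{X×Y}| = 25.


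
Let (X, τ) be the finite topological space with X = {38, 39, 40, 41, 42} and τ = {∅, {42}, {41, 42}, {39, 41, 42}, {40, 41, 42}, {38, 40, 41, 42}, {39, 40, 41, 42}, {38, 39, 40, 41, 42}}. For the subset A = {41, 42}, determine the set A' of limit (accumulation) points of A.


A' = {38, 39, 40, 41}

For each x ∈ X, list the open sets U ∈ τ with x ∈ U, then check whether U ∩ (A ∖ {x}) ≠ ∅ for every such U.
  x = 38: opens ∋ x are {38, 40, 41, 42}, {38, 39, 40, 41, 42}; each meets A ∖ {38}, so x IS a limit point.
  x = 39: opens ∋ x are {39, 41, 42}, {39, 40, 41, 42}, {38, 39, 40, 41, 42}; each meets A ∖ {39}, so x IS a limit point.
  x = 40: opens ∋ x are {40, 41, 42}, {38, 40, 41, 42}, {39, 40, 41, 42}, {38, 39, 40, 41, 42}; each meets A ∖ {40}, so x IS a limit point.
  x = 41: opens ∋ x are {41, 42}, {39, 41, 42}, {40, 41, 42}, {38, 40, 41, 42}, {39, 40, 41, 42}, {38, 39, 40, 41, 42}; each meets A ∖ {41}, so x IS a limit point.
  x = 42: open {42} ∋ x has {42} ∩ (A ∖ {42}) = ∅, so x is NOT a limit point.
Collecting: A' = {38, 39, 40, 41}.


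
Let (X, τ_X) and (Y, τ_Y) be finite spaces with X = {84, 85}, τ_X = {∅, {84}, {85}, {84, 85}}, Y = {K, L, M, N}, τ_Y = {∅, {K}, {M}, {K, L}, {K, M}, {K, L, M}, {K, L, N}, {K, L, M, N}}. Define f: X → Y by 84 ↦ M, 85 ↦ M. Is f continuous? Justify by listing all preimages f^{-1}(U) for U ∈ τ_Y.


f IS continuous.

Compute f^{-1}(U) for each U ∈ τ_Y:
  U = ∅: f^{-1}(U) = ∅ ∈ τ_X ✓.
  U = {K}: f^{-1}(U) = ∅ ∈ τ_X ✓.
  U = {M}: f^{-1}(U) = {84, 85} ∈ τ_X ✓.
  U = {K, L}: f^{-1}(U) = ∅ ∈ τ_X ✓.
  U = {K, M}: f^{-1}(U) = {84, 85} ∈ τ_X ✓.
  U = {K, L, M}: f^{-1}(U) = {84, 85} ∈ τ_X ✓.
  U = {K, L, N}: f^{-1}(U) = ∅ ∈ τ_X ✓.
  U = {K, L, M, N}: f^{-1}(U) = {84, 85} ∈ τ_X ✓.
Every preimage lies in τ_X, so f IS continuous.


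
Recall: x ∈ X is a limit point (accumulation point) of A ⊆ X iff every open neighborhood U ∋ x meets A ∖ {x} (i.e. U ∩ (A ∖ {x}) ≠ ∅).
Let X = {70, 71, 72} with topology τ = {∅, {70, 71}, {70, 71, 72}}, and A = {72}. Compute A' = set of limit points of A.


A' = ∅

For each x ∈ X, list the open sets U ∈ τ with x ∈ U, then check whether U ∩ (A ∖ {x}) ≠ ∅ for every such U.
  x = 70: open {70, 71} ∋ x has {70, 71} ∩ (A ∖ {70}) = ∅, so x is NOT a limit point.
  x = 71: open {70, 71} ∋ x has {70, 71} ∩ (A ∖ {71}) = ∅, so x is NOT a limit point.
  x = 72: open {70, 71, 72} ∋ x has {70, 71, 72} ∩ (A ∖ {72}) = ∅, so x is NOT a limit point.
Collecting: A' = ∅.


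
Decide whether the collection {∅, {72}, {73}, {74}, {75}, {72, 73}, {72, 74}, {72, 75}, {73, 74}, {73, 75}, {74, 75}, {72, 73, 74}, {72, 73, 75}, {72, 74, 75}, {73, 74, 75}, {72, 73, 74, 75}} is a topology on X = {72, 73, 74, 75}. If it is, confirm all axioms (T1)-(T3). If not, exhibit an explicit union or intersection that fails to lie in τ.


τ IS a topology on X.

Axiom (T1): ∅ ∈ τ? Yes; X ∈ τ? Yes.
Axiom (T2/T3): check pairwise unions and intersections of members of τ.
All pairwise intersections and unions checked — each lies in τ. Therefore τ satisfies (T1), (T2), (T3): it IS a topology on X.


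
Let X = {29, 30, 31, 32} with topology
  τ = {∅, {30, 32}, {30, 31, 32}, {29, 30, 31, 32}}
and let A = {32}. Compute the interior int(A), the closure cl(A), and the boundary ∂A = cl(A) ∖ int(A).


int(A) = ∅, cl(A) = {29, 30, 31, 32}, ∂A = {29, 30, 31, 32}.

Closed sets in (X, τ) are complements of opens:
  closed(X, τ) = {∅, {29}, {29, 31}, {29, 30, 31, 32}}.
int(A) = ⋃ {U ∈ τ : U ⊆ A}. Opens contained in A: ∅.
Taking the union of these: int(A) = ∅.
cl(A) = ⋂ {C closed : A ⊆ C}. Closed sets containing A: {29, 30, 31, 32}.
Intersecting these: cl(A) = {29, 30, 31, 32}.
∂A = cl(A) ∖ int(A) = {29, 30, 31, 32} ∖ ∅ = {29, 30, 31, 32}.


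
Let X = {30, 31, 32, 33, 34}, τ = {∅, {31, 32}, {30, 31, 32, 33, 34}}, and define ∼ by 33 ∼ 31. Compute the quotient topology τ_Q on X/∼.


X/∼ = {[30], [31=33], [32], [34]}; |τ_Q| = 2.

Equivalence classes: [30], [31=33], [32], [34].
Quotient map π: X → X/∼ sends 30 ↦ [30], 31 ↦ [31=33], 32 ↦ [32], 33 ↦ [31=33], 34 ↦ [34].
For each subset V ⊆ X/∼, compute π^{-1}(V) ⊆ X and check whether π^{-1}(V) ∈ τ. V is open in τ_Q iff π^{-1}(V) ∈ τ.
  V = {}: π^{-1}(V) = ∅ ∈ τ ✓.
  V = {[30]}: π^{-1}(V) = {30} ∉ τ ✗.
  V = {[31=33]}: π^{-1}(V) = {31, 33} ∉ τ ✗.
  V = {[30], [31=33]}: π^{-1}(V) = {30, 31, 33} ∉ τ ✗.
  V = {[32]}: π^{-1}(V) = {32} ∉ τ ✗.
  V = {[30], [32]}: π^{-1}(V) = {30, 32} ∉ τ ✗.
  V = {[31=33], [32]}: π^{-1}(V) = {31, 32, 33} ∉ τ ✗.
  V = {[30], [31=33], [32]}: π^{-1}(V) = {30, 31, 32, 33} ∉ τ ✗.
  V = {[34]}: π^{-1}(V) = {34} ∉ τ ✗.
  V = {[30], [34]}: π^{-1}(V) = {30, 34} ∉ τ ✗.
  V = {[31=33], [34]}: π^{-1}(V) = {31, 33, 34} ∉ τ ✗.
  V = {[30], [31=33], [34]}: π^{-1}(V) = {30, 31, 33, 34} ∉ τ ✗.
  V = {[32], [34]}: π^{-1}(V) = {32, 34} ∉ τ ✗.
  V = {[30], [32], [34]}: π^{-1}(V) = {30, 32, 34} ∉ τ ✗.
  V = {[31=33], [32], [34]}: π^{-1}(V) = {31, 32, 33, 34} ∉ τ ✗.
  V = {[30], [31=33], [32], [34]}: π^{-1}(V) = {30, 31, 32, 33, 34} ∈ τ ✓.
Open sets in the quotient: τ_Q = {{}, {[30], [31=33], [32], [34]}} (2 elements).


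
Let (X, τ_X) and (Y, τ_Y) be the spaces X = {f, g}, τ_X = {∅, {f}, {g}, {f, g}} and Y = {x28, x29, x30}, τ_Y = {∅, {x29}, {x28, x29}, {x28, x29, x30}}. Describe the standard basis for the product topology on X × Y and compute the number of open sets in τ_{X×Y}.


Basis B = {∅ × ∅, {f} × {x29}, {g} × {x29}, {f} × {x28, x29}, {f, g} × {x29}, {g} × {x28, x29}, {f} × {x28, x29, x30}, {g} × {x28, x29, x30}, {f, g} × {x28, x29}, {f, g} × {x28, x29, x30}}; |τ_{X×Y}| = 16.

Enumerate products U × V with U ∈ τ_X, V ∈ τ_Y (deduplicated):
  ∅ × ∅ = {} (∅)
  {f} × {x29} = {(f,x29)}
  {g} × {x29} = {(g,x29)}
  {f} × {x28, x29} = {(f,x28), (f,x29)}
  {f, g} × {x29} = {(f,x29), (g,x29)}
  {g} × {x28, x29} = {(g,x28), (g,x29)}
  {f} × {x28, x29, x30} = {(f,x28), (f,x29), (f,x30)}
  {g} × {x28, x29, x30} = {(g,x28), (g,x29), (g,x30)}
  {f, g} × {x28, x29} = {(f,x28), (f,x29), (g,x28), (g,x29)}
  {f, g} × {x28, x29, x30} = {(f,x28), (f,x29), (f,x30), (g,x28), (g,x29), (g,x30)}
These 10 distinct sets form the basis B.
Close under arbitrary unions to get τ_{X×Y}; counting gives |τ_{X×Y}| = 16.


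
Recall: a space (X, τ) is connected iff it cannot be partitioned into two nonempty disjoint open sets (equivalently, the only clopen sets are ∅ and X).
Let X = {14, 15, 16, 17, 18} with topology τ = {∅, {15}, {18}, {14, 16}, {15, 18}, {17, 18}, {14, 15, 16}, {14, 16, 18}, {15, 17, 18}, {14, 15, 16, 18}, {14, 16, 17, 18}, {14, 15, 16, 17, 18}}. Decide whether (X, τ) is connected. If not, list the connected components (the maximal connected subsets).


(X, τ) is disconnected; components = [{15}, {14, 16}, {17, 18}].

Find clopen sets (U ∈ τ with X ∖ U ∈ τ):
  U = ∅, X ∖ U = {14, 15, 16, 17, 18} — both open, so U is clopen.
  U = {15}, X ∖ U = {14, 16, 17, 18} — both open, so U is clopen.
  U = {14, 16}, X ∖ U = {15, 17, 18} — both open, so U is clopen.
  U = {17, 18}, X ∖ U = {14, 15, 16} — both open, so U is clopen.
  U = {14, 15, 16}, X ∖ U = {17, 18} — both open, so U is clopen.
  U = {15, 17, 18}, X ∖ U = {14, 16} — both open, so U is clopen.
  U = {14, 16, 17, 18}, X ∖ U = {15} — both open, so U is clopen.
  U = {14, 15, 16, 17, 18}, X ∖ U = ∅ — both open, so U is clopen.
Nontrivial clopen(s) exist: e.g. {14, 16}. So (X, τ) is disconnected.
Compute connected components by grouping points that agree on all clopens:
  component: {15}
  component: {14, 16}
  component: {17, 18}


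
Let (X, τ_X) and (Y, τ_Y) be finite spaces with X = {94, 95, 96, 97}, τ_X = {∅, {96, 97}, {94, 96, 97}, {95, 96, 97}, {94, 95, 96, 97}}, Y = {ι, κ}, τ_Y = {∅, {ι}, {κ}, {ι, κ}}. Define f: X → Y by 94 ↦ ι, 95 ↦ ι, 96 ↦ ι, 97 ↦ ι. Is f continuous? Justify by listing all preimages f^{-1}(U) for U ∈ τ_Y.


f IS continuous.

Compute f^{-1}(U) for each U ∈ τ_Y:
  U = ∅: f^{-1}(U) = ∅ ∈ τ_X ✓.
  U = {ι}: f^{-1}(U) = {94, 95, 96, 97} ∈ τ_X ✓.
  U = {κ}: f^{-1}(U) = ∅ ∈ τ_X ✓.
  U = {ι, κ}: f^{-1}(U) = {94, 95, 96, 97} ∈ τ_X ✓.
Every preimage lies in τ_X, so f IS continuous.


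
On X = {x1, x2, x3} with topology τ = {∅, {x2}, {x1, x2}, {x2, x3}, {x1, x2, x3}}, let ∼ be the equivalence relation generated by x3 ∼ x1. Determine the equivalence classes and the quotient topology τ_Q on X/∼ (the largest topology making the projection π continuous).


X/∼ = {[x1=x3], [x2]}; |τ_Q| = 3.

Equivalence classes: [x1=x3], [x2].
Quotient map π: X → X/∼ sends x1 ↦ [x1=x3], x2 ↦ [x2], x3 ↦ [x1=x3].
For each subset V ⊆ X/∼, compute π^{-1}(V) ⊆ X and check whether π^{-1}(V) ∈ τ. V is open in τ_Q iff π^{-1}(V) ∈ τ.
  V = {}: π^{-1}(V) = ∅ ∈ τ ✓.
  V = {[x1=x3]}: π^{-1}(V) = {x1, x3} ∉ τ ✗.
  V = {[x2]}: π^{-1}(V) = {x2} ∈ τ ✓.
  V = {[x1=x3], [x2]}: π^{-1}(V) = {x1, x2, x3} ∈ τ ✓.
Open sets in the quotient: τ_Q = {{}, {[x2]}, {[x1=x3], [x2]}} (3 elements).


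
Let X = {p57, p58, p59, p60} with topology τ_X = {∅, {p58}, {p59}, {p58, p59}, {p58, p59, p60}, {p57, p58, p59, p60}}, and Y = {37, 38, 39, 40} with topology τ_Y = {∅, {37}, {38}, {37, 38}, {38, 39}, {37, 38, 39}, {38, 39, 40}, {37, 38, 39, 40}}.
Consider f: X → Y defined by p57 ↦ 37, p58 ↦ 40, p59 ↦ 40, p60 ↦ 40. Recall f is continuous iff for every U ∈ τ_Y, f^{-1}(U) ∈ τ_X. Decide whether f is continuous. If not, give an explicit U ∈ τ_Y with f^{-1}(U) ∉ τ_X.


f is NOT continuous.

Compute f^{-1}(U) for each U ∈ τ_Y:
  U = ∅: f^{-1}(U) = ∅ ∈ τ_X ✓.
  U = {37}: f^{-1}(U) = {p57} ∉ τ_X ✗.
  U = {38}: f^{-1}(U) = ∅ ∈ τ_X ✓.
  U = {37, 38}: f^{-1}(U) = {p57} ∉ τ_X ✗.
  U = {38, 39}: f^{-1}(U) = ∅ ∈ τ_X ✓.
  U = {37, 38, 39}: f^{-1}(U) = {p57} ∉ τ_X ✗.
  U = {38, 39, 40}: f^{-1}(U) = {p58, p59, p60} ∈ τ_X ✓.
  U = {37, 38, 39, 40}: f^{-1}(U) = {p57, p58, p59, p60} ∈ τ_X ✓.
Found U = {37} with f^{-1}(U) = {p57} not in τ_X. Therefore f is NOT continuous.


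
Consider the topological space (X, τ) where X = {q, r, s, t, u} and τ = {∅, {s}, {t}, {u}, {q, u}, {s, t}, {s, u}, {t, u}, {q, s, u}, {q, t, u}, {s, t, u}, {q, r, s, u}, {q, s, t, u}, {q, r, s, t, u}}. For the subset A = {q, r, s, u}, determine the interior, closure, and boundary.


int(A) = {q, r, s, u}, cl(A) = {q, r, s, u}, ∂A = ∅.

Closed sets in (X, τ) are complements of opens:
  closed(X, τ) = {∅, {r}, {t}, {q, r}, {r, s}, {r, t}, {q, r, s}, {q, r, t}, {q, r, u}, {r, s, t}, {q, r, s, t}, {q, r, s, u}, {q, r, t, u}, {q, r, s, t, u}}.
int(A) = ⋃ {U ∈ τ : U ⊆ A}. Opens contained in A: ∅, {s}, {u}, {q, u}, {s, u}, {q, s, u}, {q, r, s, u}.
Taking the union of these: int(A) = {q, r, s, u}.
cl(A) = ⋂ {C closed : A ⊆ C}. Closed sets containing A: {q, r, s, u}, {q, r, s, t, u}.
Intersecting these: cl(A) = {q, r, s, u}.
∂A = cl(A) ∖ int(A) = {q, r, s, u} ∖ {q, r, s, u} = ∅.


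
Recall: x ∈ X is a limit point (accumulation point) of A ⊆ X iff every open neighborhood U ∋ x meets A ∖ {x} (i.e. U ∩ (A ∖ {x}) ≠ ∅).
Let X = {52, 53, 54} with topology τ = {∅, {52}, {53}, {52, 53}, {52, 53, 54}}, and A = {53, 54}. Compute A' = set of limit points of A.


A' = {54}

For each x ∈ X, list the open sets U ∈ τ with x ∈ U, then check whether U ∩ (A ∖ {x}) ≠ ∅ for every such U.
  x = 52: open {52} ∋ x has {52} ∩ (A ∖ {52}) = ∅, so x is NOT a limit point.
  x = 53: open {53} ∋ x has {53} ∩ (A ∖ {53}) = ∅, so x is NOT a limit point.
  x = 54: opens ∋ x are {52, 53, 54}; each meets A ∖ {54}, so x IS a limit point.
Collecting: A' = {54}.


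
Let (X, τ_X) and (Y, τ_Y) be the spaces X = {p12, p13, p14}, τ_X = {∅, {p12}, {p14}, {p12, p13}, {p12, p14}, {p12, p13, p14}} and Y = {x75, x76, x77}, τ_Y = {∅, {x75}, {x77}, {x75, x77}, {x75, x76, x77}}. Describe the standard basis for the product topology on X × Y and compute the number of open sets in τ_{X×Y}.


Basis B = {∅ × ∅, {p12} × {x75}, {p12} × {x77}, {p14} × {x75}, {p14} × {x77}, {p12} × {x75, x77}, {p12, p13} × {x75}, {p12, p14} × {x75}, {p12, p13} × {x77}, {p12, p14} × {x77}, {p14} × {x75, x77}, {p12} × {x75, x76, x77}, {p12, p13, p14} × {x75}, {p12, p13, p14} × {x77}, {p14} × {x75, x76, x77}, {p12, p13} × {x75, x77}, {p12, p14} × {x75, x77}, {p12, p13} × {x75, x76, x77}, {p12, p14} × {x75, x76, x77}, {p12, p13, p14} × {x75, x77}, {p12, p13, p14} × {x75, x76, x77}}; |τ_{X×Y}| = 70.

Enumerate products U × V with U ∈ τ_X, V ∈ τ_Y (deduplicated):
  ∅ × ∅ = {} (∅)
  {p12} × {x75} = {(p12,x75)}
  {p12} × {x77} = {(p12,x77)}
  {p14} × {x75} = {(p14,x75)}
  {p14} × {x77} = {(p14,x77)}
  {p12} × {x75, x77} = {(p12,x75), (p12,x77)}
  {p12, p13} × {x75} = {(p12,x75), (p13,x75)}
  {p12, p14} × {x75} = {(p12,x75), (p14,x75)}
  {p12, p13} × {x77} = {(p12,x77), (p13,x77)}
  {p12, p14} × {x77} = {(p12,x77), (p14,x77)}
  {p14} × {x75, x77} = {(p14,x75), (p14,x77)}
  {p12} × {x75, x76, x77} = {(p12,x75), (p12,x76), (p12,x77)}
  {p12, p13, p14} × {x75} = {(p12,x75), (p13,x75), (p14,x75)}
  {p12, p13, p14} × {x77} = {(p12,x77), (p13,x77), (p14,x77)}
  {p14} × {x75, x76, x77} = {(p14,x75), (p14,x76), (p14,x77)}
  {p12, p13} × {x75, x77} = {(p12,x75), (p12,x77), (p13,x75), (p13,x77)}
  {p12, p14} × {x75, x77} = {(p12,x75), (p12,x77), (p14,x75), (p14,x77)}
  {p12, p13} × {x75, x76, x77} = {(p12,x75), (p12,x76), (p12,x77), (p13,x75), (p13,x76), (p13,x77)}
  {p12, p14} × {x75, x76, x77} = {(p12,x75), (p12,x76), (p12,x77), (p14,x75), (p14,x76), (p14,x77)}
  {p12, p13, p14} × {x75, x77} = {(p12,x75), (p12,x77), (p13,x75), (p13,x77), (p14,x75), (p14,x77)}
  {p12, p13, p14} × {x75, x76, x77} = {(p12,x75), (p12,x76), (p12,x77), (p13,x75), (p13,x76), (p13,x77), (p14,x75), (p14,x76), (p14,x77)}
These 21 distinct sets form the basis B.
Close under arbitrary unions to get τ_{X×Y}; counting gives |τ_{X×Y}| = 70.


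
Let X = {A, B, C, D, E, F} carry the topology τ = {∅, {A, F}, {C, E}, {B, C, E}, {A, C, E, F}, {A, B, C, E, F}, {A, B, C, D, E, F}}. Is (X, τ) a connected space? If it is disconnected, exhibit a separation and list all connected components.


(X, τ) is connected.

Find clopen sets (U ∈ τ with X ∖ U ∈ τ):
  U = ∅, X ∖ U = {A, B, C, D, E, F} — both open, so U is clopen.
  U = {A, B, C, D, E, F}, X ∖ U = ∅ — both open, so U is clopen.
Only trivial clopens (∅ and X) exist, so (X, τ) is connected.
Compute connected components by grouping points that agree on all clopens:
  component: {A, B, C, D, E, F}


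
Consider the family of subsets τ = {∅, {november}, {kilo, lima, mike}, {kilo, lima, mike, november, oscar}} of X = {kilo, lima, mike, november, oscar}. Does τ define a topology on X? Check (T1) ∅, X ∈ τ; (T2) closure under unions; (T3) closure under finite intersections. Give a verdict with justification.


τ is NOT a topology on X.

Axiom (T1): ∅ ∈ τ? Yes; X ∈ τ? Yes.
Axiom (T2/T3): check pairwise unions and intersections of members of τ.
Counterexample for (T2): {november} ∪ {kilo, lima, mike} = {kilo, lima, mike, november} ∉ τ. Therefore τ is NOT a topology.


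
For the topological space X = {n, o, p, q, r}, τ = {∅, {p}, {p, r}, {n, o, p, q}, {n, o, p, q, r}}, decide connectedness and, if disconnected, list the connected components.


(X, τ) is connected.

Find clopen sets (U ∈ τ with X ∖ U ∈ τ):
  U = ∅, X ∖ U = {n, o, p, q, r} — both open, so U is clopen.
  U = {n, o, p, q, r}, X ∖ U = ∅ — both open, so U is clopen.
Only trivial clopens (∅ and X) exist, so (X, τ) is connected.
Compute connected components by grouping points that agree on all clopens:
  component: {n, o, p, q, r}


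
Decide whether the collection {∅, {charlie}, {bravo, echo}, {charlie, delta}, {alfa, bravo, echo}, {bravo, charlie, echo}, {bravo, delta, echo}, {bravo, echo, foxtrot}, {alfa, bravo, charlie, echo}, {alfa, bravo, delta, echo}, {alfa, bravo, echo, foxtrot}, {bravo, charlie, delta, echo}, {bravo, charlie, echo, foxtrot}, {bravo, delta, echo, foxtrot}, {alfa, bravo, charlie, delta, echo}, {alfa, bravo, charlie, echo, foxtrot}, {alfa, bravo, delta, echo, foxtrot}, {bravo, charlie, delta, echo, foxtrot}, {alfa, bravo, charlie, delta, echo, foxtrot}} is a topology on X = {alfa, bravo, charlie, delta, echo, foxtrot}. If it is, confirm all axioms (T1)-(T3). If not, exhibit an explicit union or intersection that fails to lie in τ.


τ is NOT a topology on X.

Axiom (T1): ∅ ∈ τ? Yes; X ∈ τ? Yes.
Axiom (T2/T3): check pairwise unions and intersections of members of τ.
Counterexample for (T3): {charlie, delta} ∩ {bravo, delta, echo} = {delta} ∉ τ. Therefore τ is NOT a topology.


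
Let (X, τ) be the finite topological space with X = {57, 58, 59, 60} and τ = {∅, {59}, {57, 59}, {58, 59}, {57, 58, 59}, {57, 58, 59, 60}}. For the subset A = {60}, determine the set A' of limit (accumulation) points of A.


A' = ∅

For each x ∈ X, list the open sets U ∈ τ with x ∈ U, then check whether U ∩ (A ∖ {x}) ≠ ∅ for every such U.
  x = 57: open {57, 59} ∋ x has {57, 59} ∩ (A ∖ {57}) = ∅, so x is NOT a limit point.
  x = 58: open {58, 59} ∋ x has {58, 59} ∩ (A ∖ {58}) = ∅, so x is NOT a limit point.
  x = 59: open {59} ∋ x has {59} ∩ (A ∖ {59}) = ∅, so x is NOT a limit point.
  x = 60: open {57, 58, 59, 60} ∋ x has {57, 58, 59, 60} ∩ (A ∖ {60}) = ∅, so x is NOT a limit point.
Collecting: A' = ∅.


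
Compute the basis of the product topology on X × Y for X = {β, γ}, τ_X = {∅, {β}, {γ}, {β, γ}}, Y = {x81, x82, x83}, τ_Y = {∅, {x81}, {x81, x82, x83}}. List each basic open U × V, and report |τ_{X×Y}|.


Basis B = {∅ × ∅, {β} × {x81}, {γ} × {x81}, {β, γ} × {x81}, {β} × {x81, x82, x83}, {γ} × {x81, x82, x83}, {β, γ} × {x81, x82, x83}}; |τ_{X×Y}| = 9.

Enumerate products U × V with U ∈ τ_X, V ∈ τ_Y (deduplicated):
  ∅ × ∅ = {} (∅)
  {β} × {x81} = {(β,x81)}
  {γ} × {x81} = {(γ,x81)}
  {β, γ} × {x81} = {(β,x81), (γ,x81)}
  {β} × {x81, x82, x83} = {(β,x81), (β,x82), (β,x83)}
  {γ} × {x81, x82, x83} = {(γ,x81), (γ,x82), (γ,x83)}
  {β, γ} × {x81, x82, x83} = {(β,x81), (β,x82), (β,x83), (γ,x81), (γ,x82), (γ,x83)}
These 7 distinct sets form the basis B.
Close under arbitrary unions to get τ_{X×Y}; counting gives |τ_{X×Y}| = 9.


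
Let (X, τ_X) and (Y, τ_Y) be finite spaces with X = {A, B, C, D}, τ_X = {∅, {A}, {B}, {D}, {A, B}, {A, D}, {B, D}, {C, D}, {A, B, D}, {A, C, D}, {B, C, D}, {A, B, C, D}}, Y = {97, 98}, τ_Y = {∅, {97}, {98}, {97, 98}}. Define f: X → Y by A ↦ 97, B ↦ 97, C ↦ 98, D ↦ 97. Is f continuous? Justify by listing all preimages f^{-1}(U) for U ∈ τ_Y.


f is NOT continuous.

Compute f^{-1}(U) for each U ∈ τ_Y:
  U = ∅: f^{-1}(U) = ∅ ∈ τ_X ✓.
  U = {97}: f^{-1}(U) = {A, B, D} ∈ τ_X ✓.
  U = {98}: f^{-1}(U) = {C} ∉ τ_X ✗.
  U = {97, 98}: f^{-1}(U) = {A, B, C, D} ∈ τ_X ✓.
Found U = {98} with f^{-1}(U) = {C} not in τ_X. Therefore f is NOT continuous.


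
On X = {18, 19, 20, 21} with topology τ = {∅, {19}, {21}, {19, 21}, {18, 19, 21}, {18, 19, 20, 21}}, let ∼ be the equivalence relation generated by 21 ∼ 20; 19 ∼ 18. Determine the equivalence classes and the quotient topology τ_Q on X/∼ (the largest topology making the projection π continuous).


X/∼ = {[18=19], [20=21]}; |τ_Q| = 2.

Equivalence classes: [18=19], [20=21].
Quotient map π: X → X/∼ sends 18 ↦ [18=19], 19 ↦ [18=19], 20 ↦ [20=21], 21 ↦ [20=21].
For each subset V ⊆ X/∼, compute π^{-1}(V) ⊆ X and check whether π^{-1}(V) ∈ τ. V is open in τ_Q iff π^{-1}(V) ∈ τ.
  V = {}: π^{-1}(V) = ∅ ∈ τ ✓.
  V = {[18=19]}: π^{-1}(V) = {18, 19} ∉ τ ✗.
  V = {[20=21]}: π^{-1}(V) = {20, 21} ∉ τ ✗.
  V = {[18=19], [20=21]}: π^{-1}(V) = {18, 19, 20, 21} ∈ τ ✓.
Open sets in the quotient: τ_Q = {{}, {[18=19], [20=21]}} (2 elements).


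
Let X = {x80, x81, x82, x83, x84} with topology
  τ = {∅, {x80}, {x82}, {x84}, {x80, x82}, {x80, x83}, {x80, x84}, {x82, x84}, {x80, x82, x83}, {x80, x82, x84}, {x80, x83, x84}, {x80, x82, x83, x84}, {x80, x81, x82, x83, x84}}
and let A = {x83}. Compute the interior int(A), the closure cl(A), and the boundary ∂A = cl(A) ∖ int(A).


int(A) = ∅, cl(A) = {x81, x83}, ∂A = {x81, x83}.

Closed sets in (X, τ) are complements of opens:
  closed(X, τ) = {∅, {x81}, {x81, x82}, {x81, x83}, {x81, x84}, {x80, x81, x83}, {x81, x82, x83}, {x81, x82, x84}, {x81, x83, x84}, {x80, x81, x82, x83}, {x80, x81, x83, x84}, {x81, x82, x83, x84}, {x80, x81, x82, x83, x84}}.
int(A) = ⋃ {U ∈ τ : U ⊆ A}. Opens contained in A: ∅.
Taking the union of these: int(A) = ∅.
cl(A) = ⋂ {C closed : A ⊆ C}. Closed sets containing A: {x81, x83}, {x80, x81, x83}, {x81, x82, x83}, {x81, x83, x84}, {x80, x81, x82, x83}, {x80, x81, x83, x84}, {x81, x82, x83, x84}, {x80, x81, x82, x83, x84}.
Intersecting these: cl(A) = {x81, x83}.
∂A = cl(A) ∖ int(A) = {x81, x83} ∖ ∅ = {x81, x83}.


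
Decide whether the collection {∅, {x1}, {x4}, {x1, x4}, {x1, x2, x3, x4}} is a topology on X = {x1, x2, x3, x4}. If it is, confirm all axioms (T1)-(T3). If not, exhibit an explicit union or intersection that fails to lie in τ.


τ IS a topology on X.

Axiom (T1): ∅ ∈ τ? Yes; X ∈ τ? Yes.
Axiom (T2/T3): check pairwise unions and intersections of members of τ.
All pairwise intersections and unions checked — each lies in τ. Therefore τ satisfies (T1), (T2), (T3): it IS a topology on X.


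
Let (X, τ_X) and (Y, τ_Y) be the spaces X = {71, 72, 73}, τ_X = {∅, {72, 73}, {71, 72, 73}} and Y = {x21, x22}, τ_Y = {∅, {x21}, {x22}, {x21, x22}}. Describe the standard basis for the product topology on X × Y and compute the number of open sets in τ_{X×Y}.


Basis B = {∅ × ∅, {72, 73} × {x21}, {72, 73} × {x22}, {71, 72, 73} × {x21}, {71, 72, 73} × {x22}, {72, 73} × {x21, x22}, {71, 72, 73} × {x21, x22}}; |τ_{X×Y}| = 9.

Enumerate products U × V with U ∈ τ_X, V ∈ τ_Y (deduplicated):
  ∅ × ∅ = {} (∅)
  {72, 73} × {x21} = {(72,x21), (73,x21)}
  {72, 73} × {x22} = {(72,x22), (73,x22)}
  {71, 72, 73} × {x21} = {(71,x21), (72,x21), (73,x21)}
  {71, 72, 73} × {x22} = {(71,x22), (72,x22), (73,x22)}
  {72, 73} × {x21, x22} = {(72,x21), (72,x22), (73,x21), (73,x22)}
  {71, 72, 73} × {x21, x22} = {(71,x21), (71,x22), (72,x21), (72,x22), (73,x21), (73,x22)}
These 7 distinct sets form the basis B.
Close under arbitrary unions to get τ_{X×Y}; counting gives |τ_{X×Y}| = 9.


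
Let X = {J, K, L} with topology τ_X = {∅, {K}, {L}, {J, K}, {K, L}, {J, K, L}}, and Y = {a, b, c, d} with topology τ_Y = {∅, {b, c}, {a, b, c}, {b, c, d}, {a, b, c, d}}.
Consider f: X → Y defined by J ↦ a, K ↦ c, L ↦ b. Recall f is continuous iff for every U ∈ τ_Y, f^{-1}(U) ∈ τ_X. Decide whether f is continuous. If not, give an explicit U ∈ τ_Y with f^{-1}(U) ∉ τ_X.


f IS continuous.

Compute f^{-1}(U) for each U ∈ τ_Y:
  U = ∅: f^{-1}(U) = ∅ ∈ τ_X ✓.
  U = {b, c}: f^{-1}(U) = {K, L} ∈ τ_X ✓.
  U = {a, b, c}: f^{-1}(U) = {J, K, L} ∈ τ_X ✓.
  U = {b, c, d}: f^{-1}(U) = {K, L} ∈ τ_X ✓.
  U = {a, b, c, d}: f^{-1}(U) = {J, K, L} ∈ τ_X ✓.
Every preimage lies in τ_X, so f IS continuous.


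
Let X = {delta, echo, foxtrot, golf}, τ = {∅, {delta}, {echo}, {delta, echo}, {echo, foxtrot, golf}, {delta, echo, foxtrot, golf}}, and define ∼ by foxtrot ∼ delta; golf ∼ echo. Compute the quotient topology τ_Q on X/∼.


X/∼ = {[delta=foxtrot], [echo=golf]}; |τ_Q| = 2.

Equivalence classes: [delta=foxtrot], [echo=golf].
Quotient map π: X → X/∼ sends delta ↦ [delta=foxtrot], echo ↦ [echo=golf], foxtrot ↦ [delta=foxtrot], golf ↦ [echo=golf].
For each subset V ⊆ X/∼, compute π^{-1}(V) ⊆ X and check whether π^{-1}(V) ∈ τ. V is open in τ_Q iff π^{-1}(V) ∈ τ.
  V = {}: π^{-1}(V) = ∅ ∈ τ ✓.
  V = {[delta=foxtrot]}: π^{-1}(V) = {delta, foxtrot} ∉ τ ✗.
  V = {[echo=golf]}: π^{-1}(V) = {echo, golf} ∉ τ ✗.
  V = {[delta=foxtrot], [echo=golf]}: π^{-1}(V) = {delta, echo, foxtrot, golf} ∈ τ ✓.
Open sets in the quotient: τ_Q = {{}, {[delta=foxtrot], [echo=golf]}} (2 elements).


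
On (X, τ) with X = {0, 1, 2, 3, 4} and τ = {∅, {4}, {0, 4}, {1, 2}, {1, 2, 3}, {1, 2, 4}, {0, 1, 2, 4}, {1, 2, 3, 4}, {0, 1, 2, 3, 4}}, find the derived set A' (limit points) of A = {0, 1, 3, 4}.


A' = {0, 2, 3}

For each x ∈ X, list the open sets U ∈ τ with x ∈ U, then check whether U ∩ (A ∖ {x}) ≠ ∅ for every such U.
  x = 0: opens ∋ x are {0, 4}, {0, 1, 2, 4}, {0, 1, 2, 3, 4}; each meets A ∖ {0}, so x IS a limit point.
  x = 1: open {1, 2} ∋ x has {1, 2} ∩ (A ∖ {1}) = ∅, so x is NOT a limit point.
  x = 2: opens ∋ x are {1, 2}, {1, 2, 3}, {1, 2, 4}, {0, 1, 2, 4}, {1, 2, 3, 4}, {0, 1, 2, 3, 4}; each meets A ∖ {2}, so x IS a limit point.
  x = 3: opens ∋ x are {1, 2, 3}, {1, 2, 3, 4}, {0, 1, 2, 3, 4}; each meets A ∖ {3}, so x IS a limit point.
  x = 4: open {4} ∋ x has {4} ∩ (A ∖ {4}) = ∅, so x is NOT a limit point.
Collecting: A' = {0, 2, 3}.
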